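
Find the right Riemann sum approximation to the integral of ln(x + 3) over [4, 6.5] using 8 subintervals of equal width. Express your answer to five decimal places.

Δx = (6.5 − 4)/8 = 0.3125.
Right endpoints: 4.3125, 4.625, 4.9375, 5.25, 5.5625, 5.875, 6.1875, 6.5.
f(4.3125) ≈ 1.98959, f(4.625) ≈ 2.03143, f(4.9375) ≈ 2.07160, f(5.25) ≈ 2.11021, f(5.5625) ≈ 2.14739, f(5.875) ≈ 2.18324, f(6.1875) ≈ 2.21784, f(6.5) ≈ 2.25129.
Sum = Δx · [f(4.3125) + f(4.625) + f(4.9375) + ...].
Sum ≈ 5.31331.

5.31331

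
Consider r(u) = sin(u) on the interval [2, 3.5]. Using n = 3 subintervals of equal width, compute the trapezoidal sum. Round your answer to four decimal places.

0.5094

Δu = (3.5 − 2)/3 = 0.5.
r(2) ≈ 0.9093, r(2.5) ≈ 0.5985, r(3) ≈ 0.1411, r(3.5) ≈ -0.3508.
T_3 = (Δu/2)·[r(u_0) + 2r(u_1) + 2r(u_2) + r(u_3)].
Sum ≈ 0.5094.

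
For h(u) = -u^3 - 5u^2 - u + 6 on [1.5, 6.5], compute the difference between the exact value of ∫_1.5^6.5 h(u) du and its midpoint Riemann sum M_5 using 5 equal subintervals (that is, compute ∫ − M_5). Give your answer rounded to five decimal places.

-7.08333

Exact integral: ∫_1.5^6.5 h(u) du ≈ -887.0833333.
M_5 = -880.
Error ≈ -887.0833333 − (-880) ≈ -7.08333.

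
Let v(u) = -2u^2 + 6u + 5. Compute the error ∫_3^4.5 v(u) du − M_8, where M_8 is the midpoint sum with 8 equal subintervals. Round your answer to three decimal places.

Exact integral: ∫_3^4.5 v(u) du = -1.5.
M_8 ≈ -1.49121.
Error ≈ -1.5 − (-1.49121) ≈ -0.009.

-0.009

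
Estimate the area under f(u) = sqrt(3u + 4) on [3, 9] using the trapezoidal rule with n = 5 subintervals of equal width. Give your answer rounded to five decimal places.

Δu = (9 − 3)/5 = 1.2.
f(3) ≈ 3.60555, f(4.2) ≈ 4.07431, f(5.4) ≈ 4.49444, f(6.6) ≈ 4.87852, f(7.8) ≈ 5.23450, f(9) ≈ 5.56776.
T_5 = (Δu/2)·[f(u_0) + 2f(u_1) + ... + 2f(u_{4}) + f(u_5)].
Sum ≈ 27.92212.

27.92212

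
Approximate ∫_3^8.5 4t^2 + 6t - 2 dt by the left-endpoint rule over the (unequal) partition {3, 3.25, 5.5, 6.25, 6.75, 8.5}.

Subinterval widths: 0.25, 2.25, 0.75, 0.5, 1.75.
Left endpoints: 3, 3.25, 5.5, 6.25, 6.75.
f(3) = 52, f(3.25) = 59.75, f(5.5) = 152, f(6.25) = 191.75, f(6.75) = 220.75.
Sum = Σ Δt_i · f(t_i).
Sum = 743.625.

743.625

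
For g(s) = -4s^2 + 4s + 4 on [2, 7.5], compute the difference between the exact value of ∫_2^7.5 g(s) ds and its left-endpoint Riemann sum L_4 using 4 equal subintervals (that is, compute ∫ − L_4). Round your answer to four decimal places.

Exact integral: ∫_2^7.5 g(s) ds ≈ -425.333333.
L_4 = -303.703125.
Error ≈ -425.333333 − (-303.703125) ≈ -121.6302.

-121.6302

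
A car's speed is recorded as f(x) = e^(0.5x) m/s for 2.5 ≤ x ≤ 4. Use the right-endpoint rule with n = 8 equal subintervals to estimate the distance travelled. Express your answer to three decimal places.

8.169

Δx = (4 − 2.5)/8 = 0.1875.
Right endpoints: 2.6875, 2.875, 3.0625, 3.25, 3.4375, 3.625, 3.8125, 4.
f(2.6875) ≈ 3.833, f(2.875) ≈ 4.210, f(3.0625) ≈ 4.624, f(3.25) ≈ 5.078, f(3.4375) ≈ 5.578, f(3.625) ≈ 6.126, f(3.8125) ≈ 6.728, f(4) ≈ 7.389.
Sum = Δx · [f(2.6875) + f(2.875) + f(3.0625) + ...].
Sum ≈ 8.169.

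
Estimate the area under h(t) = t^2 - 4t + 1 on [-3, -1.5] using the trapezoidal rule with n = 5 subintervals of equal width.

22.8975

Δt = (-1.5 − (-3))/5 = 0.3.
h(-3) = 22, h(-2.7) = 19.09, h(-2.4) = 16.36, h(-2.1) = 13.81, h(-1.8) = 11.44, h(-1.5) = 9.25.
T_5 = (Δt/2)·[h(t_0) + 2h(t_1) + ... + 2h(t_{4}) + h(t_5)].
Sum = 22.8975.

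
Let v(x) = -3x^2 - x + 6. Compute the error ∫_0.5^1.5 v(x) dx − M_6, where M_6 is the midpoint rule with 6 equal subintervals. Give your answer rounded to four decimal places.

Exact integral: ∫_0.5^1.5 v(x) dx = 1.75.
M_6 ≈ 1.756944.
Error ≈ 1.75 − 1.756944 ≈ -0.0069.

-0.0069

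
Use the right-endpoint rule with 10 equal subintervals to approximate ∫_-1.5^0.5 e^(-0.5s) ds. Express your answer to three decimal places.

2.545

Δs = (0.5 − (-1.5))/10 = 0.2.
Right endpoints: -1.3, -1.1, -0.9, -0.7, -0.5, -0.3, -0.1, 0.1, 0.3, 0.5.
f(-1.3) ≈ 1.916, f(-1.1) ≈ 1.733, f(-0.9) ≈ 1.568, f(-0.7) ≈ 1.419, f(-0.5) ≈ 1.284, f(-0.3) ≈ 1.162, f(-0.1) ≈ 1.051, f(0.1) ≈ 0.951, f(0.3) ≈ 0.861, f(0.5) ≈ 0.779.
Sum = Δs · [f(-1.3) + f(-1.1) + f(-0.9) + ...].
Sum ≈ 2.545.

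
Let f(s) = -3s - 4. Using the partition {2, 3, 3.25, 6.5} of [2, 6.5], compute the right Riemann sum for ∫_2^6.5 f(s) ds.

Subinterval widths: 1, 0.25, 3.25.
Right endpoints: 3, 3.25, 6.5.
f(3) = -13, f(3.25) = -13.75, f(6.5) = -23.5.
Sum = Σ Δs_i · f(s_i).
Sum = -92.8125.

-92.8125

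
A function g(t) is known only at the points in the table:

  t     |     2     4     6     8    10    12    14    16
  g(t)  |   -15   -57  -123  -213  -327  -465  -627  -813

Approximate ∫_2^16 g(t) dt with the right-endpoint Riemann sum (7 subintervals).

Δt = 2.
Sum = 2·[(-57) + (-123) + (-213) + (-327) + (-465) + (-627) + (-813)] = -5250.

-5250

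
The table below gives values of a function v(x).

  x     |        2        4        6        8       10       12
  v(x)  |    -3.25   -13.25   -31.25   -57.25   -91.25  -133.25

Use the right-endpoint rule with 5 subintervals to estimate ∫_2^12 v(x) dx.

Δx = 2.
Sum = 2·[(-13.25) + (-31.25) + (-57.25) + (-91.25) + (-133.25)] = -652.5.

-652.5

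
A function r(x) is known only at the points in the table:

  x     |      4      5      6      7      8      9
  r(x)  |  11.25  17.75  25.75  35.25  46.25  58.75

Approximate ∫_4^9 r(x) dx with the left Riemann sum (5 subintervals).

136.25

Δx = 1.
Sum = 1·[11.25 + 17.75 + 25.75 + 35.25 + 46.25] = 136.25.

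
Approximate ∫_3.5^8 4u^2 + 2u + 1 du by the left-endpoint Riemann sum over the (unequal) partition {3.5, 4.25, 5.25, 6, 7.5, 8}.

571.8125

Subinterval widths: 0.75, 1, 0.75, 1.5, 0.5.
Left endpoints: 3.5, 4.25, 5.25, 6, 7.5.
f(3.5) = 57, f(4.25) = 81.75, f(5.25) = 121.75, f(6) = 157, f(7.5) = 241.
Sum = Σ Δu_i · f(u_i).
Sum = 571.8125.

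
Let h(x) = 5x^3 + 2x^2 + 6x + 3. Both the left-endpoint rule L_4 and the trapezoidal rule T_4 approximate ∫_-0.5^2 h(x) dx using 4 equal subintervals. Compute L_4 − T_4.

-19.7265625

L_4 ≈ 26.5185547.
T_4 ≈ 46.2451172.
L_4 − T_4 = -19.7265625.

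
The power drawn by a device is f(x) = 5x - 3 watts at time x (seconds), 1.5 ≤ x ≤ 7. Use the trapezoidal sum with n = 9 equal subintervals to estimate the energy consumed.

100.375

Δx = (7 − 1.5)/9 = 11/18.
f(1.5) = 4.5, f(19/9) = 68/9, f(49/18) = 191/18, f(10/3) = 41/3, f(71/18) = 301/18, f(41/9) = 178/9, f(31/6) = 137/6, f(52/9) = 233/9, f(115/18) = 521/18, f(7) = 32.
T_9 = (Δx/2)·[f(x_0) + 2f(x_1) + ... + 2f(x_{8}) + f(x_9)].
Sum = 100.375.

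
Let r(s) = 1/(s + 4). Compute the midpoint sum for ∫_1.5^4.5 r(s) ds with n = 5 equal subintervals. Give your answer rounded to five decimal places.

0.43503

Δs = (4.5 − 1.5)/5 = 0.6.
Midpoints: 1.8, 2.4, 3, 3.6, 4.2.
r(1.8) = 5/29, r(2.4) = 0.15625, r(3) = 1/7, r(3.6) = 5/38, r(4.2) = 5/41.
Sum = Δs · [r(1.8) + r(2.4) + r(3) + r(3.6) + r(4.2)].
Sum ≈ 0.43503.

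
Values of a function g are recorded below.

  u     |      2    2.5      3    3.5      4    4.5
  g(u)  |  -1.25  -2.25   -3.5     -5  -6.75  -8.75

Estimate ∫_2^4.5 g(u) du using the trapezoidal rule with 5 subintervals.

-11.25

Δu = 0.5.
T_5 = (0.5/2)·[(-1.25) + 2·(-2.25) + 2·(-3.5) + 2·(-5) + 2·(-6.75) + (-8.75)] = -11.25.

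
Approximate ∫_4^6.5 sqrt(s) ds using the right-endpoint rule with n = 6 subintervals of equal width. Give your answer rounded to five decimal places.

5.82824

Δs = (6.5 − 4)/6 = 5/12.
Right endpoints: 53/12, 29/6, 5.25, 17/3, 73/12, 6.5.
f(53/12) ≈ 2.10159, f(29/6) ≈ 2.19848, f(5.25) ≈ 2.29129, f(17/3) ≈ 2.38048, f(73/12) ≈ 2.46644, f(6.5) ≈ 2.54951.
Sum = Δs · [f(53/12) + f(29/6) + f(5.25) + ...].
Sum ≈ 5.82824.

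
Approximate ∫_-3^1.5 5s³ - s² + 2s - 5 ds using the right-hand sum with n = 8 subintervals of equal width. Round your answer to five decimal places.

-90.05933

Δs = (1.5 − (-3))/8 = 0.5625.
Right endpoints: -2.4375, -1.875, -1.3125, -0.75, -0.1875, 0.375, 0.9375, 1.5.
f(-2.4375) = -361379/4096, f(-1.875) = -23155/512, f(-1.3125) = -84593/4096, f(-0.75) = -9.171875, f(-0.1875) = -22295/4096, f(0.375) = -2113/512, f(0.9375) = 475/4096, f(1.5) = 12.625.
Sum = Δs · [f(-2.4375) + f(-1.875) + f(-1.3125) + ...].
Sum ≈ -90.05933.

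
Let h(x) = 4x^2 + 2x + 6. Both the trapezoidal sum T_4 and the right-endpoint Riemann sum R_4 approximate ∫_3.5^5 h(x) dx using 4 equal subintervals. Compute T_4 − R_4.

-10.125

T_4 = 131.390625.
R_4 = 141.515625.
T_4 − R_4 = -10.125.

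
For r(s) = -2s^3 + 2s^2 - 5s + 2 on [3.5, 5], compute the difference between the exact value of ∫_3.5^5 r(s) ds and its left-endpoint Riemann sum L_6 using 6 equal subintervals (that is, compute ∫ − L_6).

Exact integral: ∫_3.5^5 r(s) ds = -211.59375.
L_6 = -193.6796875.
Error = -211.59375 − (-193.6796875) = -17.9140625.

-17.9140625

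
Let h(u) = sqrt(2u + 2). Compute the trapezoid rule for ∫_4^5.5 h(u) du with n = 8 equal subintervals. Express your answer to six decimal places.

Δu = (5.5 − 4)/8 = 0.1875.
h(4) ≈ 3.162278, h(4.1875) ≈ 3.221025, h(4.375) ≈ 3.278719, h(4.5625) ≈ 3.335416, h(4.75) ≈ 3.391165, h(4.9375) ≈ 3.446012, h(5.125) ≈ 3.500000, h(5.3125) ≈ 3.553168, h(5.5) ≈ 3.605551.
T_8 = (Δu/2)·[h(u_0) + 2h(u_1) + ... + 2h(u_{7}) + h(u_8)].
Sum ≈ 5.083016.

5.083016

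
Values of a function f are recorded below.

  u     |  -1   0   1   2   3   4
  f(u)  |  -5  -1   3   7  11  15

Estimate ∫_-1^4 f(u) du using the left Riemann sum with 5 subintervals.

Δu = 1.
Sum = 1·[(-5) + (-1) + 3 + 7 + 11] = 15.

15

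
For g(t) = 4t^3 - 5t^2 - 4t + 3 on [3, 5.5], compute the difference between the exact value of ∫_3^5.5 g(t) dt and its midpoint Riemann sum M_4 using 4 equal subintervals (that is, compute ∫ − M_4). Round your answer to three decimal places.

3.743

Exact integral: ∫_3^5.5 g(t) dt ≈ 566.77083.
M_4 = 563.02734375.
Error ≈ 566.77083 − 563.02734375 ≈ 3.743.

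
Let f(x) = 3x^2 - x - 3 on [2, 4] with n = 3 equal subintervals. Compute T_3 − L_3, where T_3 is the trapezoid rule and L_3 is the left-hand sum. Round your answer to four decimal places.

11.3333

T_3 ≈ 44.444444.
L_3 ≈ 33.111111.
T_3 − L_3 ≈ 11.3333.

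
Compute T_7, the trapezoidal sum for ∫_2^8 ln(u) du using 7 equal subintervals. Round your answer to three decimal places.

Δu = (8 − 2)/7 = 6/7.
f(2) ≈ 0.693, f(20/7) ≈ 1.050, f(26/7) ≈ 1.312, f(32/7) ≈ 1.520, f(38/7) ≈ 1.692, f(44/7) ≈ 1.838, f(50/7) ≈ 1.966, f(8) ≈ 2.079.
T_7 = (Δu/2)·[f(u_0) + 2f(u_1) + ... + 2f(u_{6}) + f(u_7)].
Sum ≈ 9.226.

9.226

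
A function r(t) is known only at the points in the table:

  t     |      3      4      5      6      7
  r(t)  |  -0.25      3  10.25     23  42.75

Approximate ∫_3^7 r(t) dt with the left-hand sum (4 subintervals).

Δt = 1.
Sum = 1·[(-0.25) + 3 + 10.25 + 23] = 36.

36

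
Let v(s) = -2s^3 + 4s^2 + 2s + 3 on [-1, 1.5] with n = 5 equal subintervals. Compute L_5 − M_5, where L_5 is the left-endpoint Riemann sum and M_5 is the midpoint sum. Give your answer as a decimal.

L_5 = 12.5.
M_5 = 12.421875.
L_5 − M_5 = 0.078125.

0.078125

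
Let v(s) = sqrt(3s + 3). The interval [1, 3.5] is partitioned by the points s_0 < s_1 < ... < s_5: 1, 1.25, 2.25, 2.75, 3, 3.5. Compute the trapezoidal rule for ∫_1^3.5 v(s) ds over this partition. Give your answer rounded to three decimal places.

7.747

Subinterval widths: 0.25, 1, 0.5, 0.25, 0.5.
v(1) ≈ 2.449, v(1.25) ≈ 2.598, v(2.25) ≈ 3.122, v(2.75) ≈ 3.354, v(3) ≈ 3.464, v(3.5) ≈ 3.674.
On each subinterval the trapezoid contributes (Δs_i/2)·[v(s_{i-1}) + v(s_i)].
Sum ≈ 7.747.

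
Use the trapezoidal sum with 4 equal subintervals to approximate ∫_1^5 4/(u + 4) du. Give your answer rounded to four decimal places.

Δu = (5 − 1)/4 = 1.
f(1) = 0.8, f(2) = 2/3, f(3) = 4/7, f(4) = 0.5, f(5) = 4/9.
T_4 = (Δu/2)·[f(u_0) + 2f(u_1) + 2f(u_2) + 2f(u_3) + f(u_4)].
Sum ≈ 2.3603.

2.3603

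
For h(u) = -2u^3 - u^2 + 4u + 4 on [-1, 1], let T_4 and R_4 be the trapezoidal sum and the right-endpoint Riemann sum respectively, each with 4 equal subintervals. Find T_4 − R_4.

T_4 = 7.25.
R_4 = 8.25.
T_4 − R_4 = -1.

-1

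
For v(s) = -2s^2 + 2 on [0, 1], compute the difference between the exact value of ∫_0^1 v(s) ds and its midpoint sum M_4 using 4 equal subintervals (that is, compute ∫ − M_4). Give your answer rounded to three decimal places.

Exact integral: ∫_0^1 v(s) ds ≈ 1.33333.
M_4 = 1.34375.
Error ≈ 1.33333 − 1.34375 ≈ -0.010.

-0.010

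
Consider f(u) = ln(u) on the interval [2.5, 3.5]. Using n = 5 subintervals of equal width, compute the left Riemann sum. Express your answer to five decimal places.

Δu = (3.5 − 2.5)/5 = 0.2.
Left endpoints: 2.5, 2.7, 2.9, 3.1, 3.3.
f(2.5) ≈ 0.91629, f(2.7) ≈ 0.99325, f(2.9) ≈ 1.06471, f(3.1) ≈ 1.13140, f(3.3) ≈ 1.19392.
Sum = Δu · [f(2.5) + f(2.7) + f(2.9) + f(3.1) + f(3.3)].
Sum ≈ 1.05992.

1.05992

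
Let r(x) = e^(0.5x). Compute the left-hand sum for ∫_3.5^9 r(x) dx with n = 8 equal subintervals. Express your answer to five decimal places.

Δx = (9 − 3.5)/8 = 0.6875.
Left endpoints: 3.5, 4.1875, 4.875, 5.5625, 6.25, 6.9375, 7.625, 8.3125.
r(3.5) ≈ 5.75460, r(4.1875) ≈ 8.11529, r(4.875) ≈ 11.44439, r(5.5625) ≈ 16.13918, r(6.25) ≈ 22.75990, r(6.9375) ≈ 32.09660, r(7.625) ≈ 45.26346, r(8.3125) ≈ 63.83170.
Sum = Δx · [r(3.5) + r(4.1875) + r(4.875) + ...].
Sum ≈ 141.21602.

141.21602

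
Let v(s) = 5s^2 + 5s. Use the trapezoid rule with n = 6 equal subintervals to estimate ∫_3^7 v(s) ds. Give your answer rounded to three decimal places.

Δs = (7 − 3)/6 = 2/3.
v(3) = 60, v(11/3) = 770/9, v(13/3) = 1040/9, v(5) = 150, v(17/3) = 1700/9, v(19/3) = 2090/9, v(7) = 280.
T_6 = (Δs/2)·[v(s_0) + 2v(s_1) + ... + 2v(s_{5}) + v(s_6)].
Sum ≈ 628.148.

628.148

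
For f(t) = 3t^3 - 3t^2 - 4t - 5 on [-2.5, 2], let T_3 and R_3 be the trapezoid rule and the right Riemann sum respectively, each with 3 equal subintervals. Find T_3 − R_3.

-44.71875

T_3 = -67.78125.
R_3 = -23.0625.
T_3 − R_3 = -44.71875.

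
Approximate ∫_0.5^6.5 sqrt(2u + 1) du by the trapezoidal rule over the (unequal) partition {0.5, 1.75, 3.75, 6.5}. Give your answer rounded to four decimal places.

16.4001

Subinterval widths: 1.25, 2, 2.75.
f(0.5) ≈ 1.4142, f(1.75) ≈ 2.1213, f(3.75) ≈ 2.9155, f(6.5) ≈ 3.7417.
On each subinterval the trapezoid contributes (Δu_i/2)·[f(u_{i-1}) + f(u_i)].
Sum ≈ 16.4001.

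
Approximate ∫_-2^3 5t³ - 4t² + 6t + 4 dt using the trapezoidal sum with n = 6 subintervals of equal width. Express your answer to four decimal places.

71.6088

Δt = (3 − (-2))/6 = 5/6.
f(-2) = -64, f(-7/6) = -3539/216, f(-1/3) = 37/27, f(0.5) = 6.625, f(4/3) = 452/27, f(13/6) = 10601/216, f(3) = 121.
T_6 = (Δt/2)·[f(t_0) + 2f(t_1) + ... + 2f(t_{5}) + f(t_6)].
Sum ≈ 71.6088.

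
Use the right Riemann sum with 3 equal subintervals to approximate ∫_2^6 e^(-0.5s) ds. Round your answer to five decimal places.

Δs = (6 − 2)/3 = 4/3.
Right endpoints: 10/3, 14/3, 6.
f(10/3) ≈ 0.18888, f(14/3) ≈ 0.09697, f(6) ≈ 0.04979.
Sum = Δs · [f(10/3) + f(14/3) + f(6)].
Sum ≈ 0.44751.

0.44751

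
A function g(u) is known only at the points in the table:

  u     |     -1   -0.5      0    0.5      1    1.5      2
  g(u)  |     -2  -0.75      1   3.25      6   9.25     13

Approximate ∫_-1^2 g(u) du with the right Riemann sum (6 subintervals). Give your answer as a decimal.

15.875

Δu = 0.5.
Sum = 0.5·[(-0.75) + 1 + 3.25 + 6 + 9.25 + 13] = 15.875.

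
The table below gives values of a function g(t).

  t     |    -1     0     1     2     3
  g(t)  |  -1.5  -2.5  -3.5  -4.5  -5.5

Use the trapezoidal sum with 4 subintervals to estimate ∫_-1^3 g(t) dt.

-14

Δt = 1.
T_4 = (1/2)·[(-1.5) + 2·(-2.5) + 2·(-3.5) + 2·(-4.5) + (-5.5)] = -14.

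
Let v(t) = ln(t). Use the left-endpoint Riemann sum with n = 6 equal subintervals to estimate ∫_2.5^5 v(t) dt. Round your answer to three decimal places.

Δt = (5 − 2.5)/6 = 5/12.
Left endpoints: 2.5, 35/12, 10/3, 3.75, 25/6, 55/12.
v(2.5) ≈ 0.916, v(35/12) ≈ 1.070, v(10/3) ≈ 1.204, v(3.75) ≈ 1.322, v(25/6) ≈ 1.427, v(55/12) ≈ 1.522.
Sum = Δt · [v(2.5) + v(35/12) + v(10/3) + ...].
Sum ≈ 3.109.

3.109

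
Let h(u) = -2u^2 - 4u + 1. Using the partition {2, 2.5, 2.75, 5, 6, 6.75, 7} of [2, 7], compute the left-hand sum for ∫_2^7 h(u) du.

-238.9375

Subinterval widths: 0.5, 0.25, 2.25, 1, 0.75, 0.25.
Left endpoints: 2, 2.5, 2.75, 5, 6, 6.75.
h(2) = -15, h(2.5) = -21.5, h(2.75) = -25.125, h(5) = -69, h(6) = -95, h(6.75) = -117.125.
Sum = Σ Δu_i · h(u_i).
Sum = -238.9375.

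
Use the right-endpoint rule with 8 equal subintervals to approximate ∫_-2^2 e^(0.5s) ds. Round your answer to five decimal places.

5.31286

Δs = (2 − (-2))/8 = 0.5.
Right endpoints: -1.5, -1, -0.5, 0, 0.5, 1, 1.5, 2.
f(-1.5) ≈ 0.47237, f(-1) ≈ 0.60653, f(-0.5) ≈ 0.77880, f(0) ≈ 1.00000, f(0.5) ≈ 1.28403, f(1) ≈ 1.64872, f(1.5) ≈ 2.11700, f(2) ≈ 2.71828.
Sum = Δs · [f(-1.5) + f(-1) + f(-0.5) + ...].
Sum ≈ 5.31286.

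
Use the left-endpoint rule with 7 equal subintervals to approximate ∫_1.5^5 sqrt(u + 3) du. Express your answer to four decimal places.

8.5430

Δu = (5 − 1.5)/7 = 0.5.
Left endpoints: 1.5, 2, 2.5, 3, 3.5, 4, 4.5.
f(1.5) ≈ 2.1213, f(2) ≈ 2.2361, f(2.5) ≈ 2.3452, f(3) ≈ 2.4495, f(3.5) ≈ 2.5495, f(4) ≈ 2.6458, f(4.5) ≈ 2.7386.
Sum = Δu · [f(1.5) + f(2) + f(2.5) + ...].
Sum ≈ 8.5430.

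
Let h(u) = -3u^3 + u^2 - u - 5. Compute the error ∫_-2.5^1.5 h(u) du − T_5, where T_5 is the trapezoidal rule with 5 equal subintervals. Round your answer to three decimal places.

-2.347

Exact integral: ∫_-2.5^1.5 h(u) du ≈ 13.83333.
T_5 = 16.18.
Error ≈ 13.83333 − 16.18 ≈ -2.347.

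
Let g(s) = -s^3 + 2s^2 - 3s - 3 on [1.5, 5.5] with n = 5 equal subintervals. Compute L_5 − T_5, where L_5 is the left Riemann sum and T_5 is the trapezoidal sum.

47.6

L_5 = -128.86.
T_5 = -176.46.
L_5 − T_5 = 47.6.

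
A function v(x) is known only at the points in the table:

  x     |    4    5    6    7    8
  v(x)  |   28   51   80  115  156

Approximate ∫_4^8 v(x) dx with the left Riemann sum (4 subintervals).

274

Δx = 1.
Sum = 1·[28 + 51 + 80 + 115] = 274.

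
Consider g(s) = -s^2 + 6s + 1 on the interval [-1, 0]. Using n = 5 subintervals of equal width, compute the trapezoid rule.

Δs = (0 − (-1))/5 = 0.2.
g(-1) = -6, g(-0.8) = -4.44, g(-0.6) = -2.96, g(-0.4) = -1.56, g(-0.2) = -0.24, g(0) = 1.
T_5 = (Δs/2)·[g(s_0) + 2g(s_1) + ... + 2g(s_{4}) + g(s_5)].
Sum = -2.34.

-2.34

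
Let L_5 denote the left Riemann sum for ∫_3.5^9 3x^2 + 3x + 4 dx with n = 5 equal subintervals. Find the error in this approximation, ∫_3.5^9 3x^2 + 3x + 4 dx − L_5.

119.185

Exact integral: ∫_3.5^9 f(x) dx = 811.25.
L_5 = 692.065.
Error = 811.25 − 692.065 = 119.185.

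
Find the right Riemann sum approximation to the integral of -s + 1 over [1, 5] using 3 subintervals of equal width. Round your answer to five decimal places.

-10.66667

Δs = (5 − 1)/3 = 4/3.
Right endpoints: 7/3, 11/3, 5.
f(7/3) = -4/3, f(11/3) = -8/3, f(5) = -4.
Sum = Δs · [f(7/3) + f(11/3) + f(5)].
Sum ≈ -10.66667.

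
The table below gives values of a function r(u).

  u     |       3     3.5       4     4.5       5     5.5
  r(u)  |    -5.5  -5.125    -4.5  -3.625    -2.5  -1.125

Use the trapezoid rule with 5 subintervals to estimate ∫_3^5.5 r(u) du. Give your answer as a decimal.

-9.53125

Δu = 0.5.
T_5 = (0.5/2)·[(-5.5) + 2·(-5.125) + 2·(-4.5) + 2·(-3.625) + 2·(-2.5) + (-1.125)] = -9.53125.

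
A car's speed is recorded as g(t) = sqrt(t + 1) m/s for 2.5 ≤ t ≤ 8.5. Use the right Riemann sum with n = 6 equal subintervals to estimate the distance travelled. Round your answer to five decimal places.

Δt = (8.5 − 2.5)/6 = 1.
Right endpoints: 3.5, 4.5, 5.5, 6.5, 7.5, 8.5.
g(3.5) ≈ 2.12132, g(4.5) ≈ 2.34521, g(5.5) ≈ 2.54951, g(6.5) ≈ 2.73861, g(7.5) ≈ 2.91548, g(8.5) ≈ 3.08221.
Sum = Δt · [g(3.5) + g(4.5) + g(5.5) + ...].
Sum ≈ 15.75233.

15.75233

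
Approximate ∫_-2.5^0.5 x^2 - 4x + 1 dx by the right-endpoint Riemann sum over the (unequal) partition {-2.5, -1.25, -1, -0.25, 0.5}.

Subinterval widths: 1.25, 0.25, 0.75, 0.75.
Right endpoints: -1.25, -1, -0.25, 0.5.
f(-1.25) = 7.5625, f(-1) = 6, f(-0.25) = 2.0625, f(0.5) = -0.75.
Sum = Σ Δx_i · f(x_i).
Sum = 11.9375.

11.9375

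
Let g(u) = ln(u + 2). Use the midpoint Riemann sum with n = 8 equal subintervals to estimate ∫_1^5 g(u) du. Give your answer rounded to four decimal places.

6.3275

Δu = (5 − 1)/8 = 0.5.
Midpoints: 1.25, 1.75, 2.25, 2.75, 3.25, 3.75, 4.25, 4.75.
g(1.25) ≈ 1.1787, g(1.75) ≈ 1.3218, g(2.25) ≈ 1.4469, g(2.75) ≈ 1.5581, g(3.25) ≈ 1.6582, g(3.75) ≈ 1.7492, g(4.25) ≈ 1.8326, g(4.75) ≈ 1.9095.
Sum = Δu · [g(1.25) + g(1.75) + g(2.25) + ...].
Sum ≈ 6.3275.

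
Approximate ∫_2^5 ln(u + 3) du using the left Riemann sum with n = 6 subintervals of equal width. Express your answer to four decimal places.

5.4693

Δu = (5 − 2)/6 = 0.5.
Left endpoints: 2, 2.5, 3, 3.5, 4, 4.5.
f(2) ≈ 1.6094, f(2.5) ≈ 1.7047, f(3) ≈ 1.7918, f(3.5) ≈ 1.8718, f(4) ≈ 1.9459, f(4.5) ≈ 2.0149.
Sum = Δu · [f(2) + f(2.5) + f(3) + ...].
Sum ≈ 5.4693.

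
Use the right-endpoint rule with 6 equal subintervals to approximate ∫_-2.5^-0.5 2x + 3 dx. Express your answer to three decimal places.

Δx = (-0.5 − (-2.5))/6 = 1/3.
Right endpoints: -13/6, -11/6, -1.5, -7/6, -5/6, -0.5.
f(-13/6) = -4/3, f(-11/6) = -2/3, f(-1.5) = 0, f(-7/6) = 2/3, f(-5/6) = 4/3, f(-0.5) = 2.
Sum = Δx · [f(-13/6) + f(-11/6) + f(-1.5) + ...].
Sum ≈ 0.667.

0.667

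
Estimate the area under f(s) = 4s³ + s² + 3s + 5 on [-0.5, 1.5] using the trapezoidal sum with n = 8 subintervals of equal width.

19.3125

Δs = (1.5 − (-0.5))/8 = 0.25.
f(-0.5) = 3.25, f(-0.25) = 4.25, f(0) = 5, f(0.25) = 5.875, f(0.5) = 7.25, f(0.75) = 9.5, f(1) = 13, f(1.25) = 18.125, f(1.5) = 25.25.
T_8 = (Δs/2)·[f(s_0) + 2f(s_1) + ... + 2f(s_{7}) + f(s_8)].
Sum = 19.3125.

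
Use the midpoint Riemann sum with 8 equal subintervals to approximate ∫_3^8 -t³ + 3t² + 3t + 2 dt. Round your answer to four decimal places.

Δt = (8 − 3)/8 = 0.625.
Midpoints: 3.3125, 3.9375, 4.5625, 5.1875, 5.8125, 6.4375, 7.0625, 7.6875.
f(3.3125) = 34851/4096, f(3.9375) = -2959/4096, f(4.5625) = -68969/4096, f(5.1875) = -169179/4096, f(5.8125) = -309589/4096, f(6.4375) = -496199/4096, f(7.0625) = -735009/4096, f(7.6875) = -1032019/4096.
Sum = Δt · [f(3.3125) + f(3.9375) + f(4.5625) + ...].
Sum ≈ -424.0527.

-424.0527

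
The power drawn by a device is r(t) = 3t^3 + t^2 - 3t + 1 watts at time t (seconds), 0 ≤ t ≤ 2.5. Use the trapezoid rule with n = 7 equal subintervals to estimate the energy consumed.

Δt = (2.5 − 0)/7 = 5/14.
r(0) = 1, r(5/14) = 529/2744, r(5/7) = 158/343, r(15/14) = 7199/2744, r(10/7) = 2573/343, r(25/14) = 43669/2744, r(15/7) = 9838/343, r(2.5) = 46.625.
T_7 = (Δt/2)·[r(t_0) + 2r(t_1) + ... + 2r(t_{6}) + r(t_7)].
Sum = 28.28125.

28.28125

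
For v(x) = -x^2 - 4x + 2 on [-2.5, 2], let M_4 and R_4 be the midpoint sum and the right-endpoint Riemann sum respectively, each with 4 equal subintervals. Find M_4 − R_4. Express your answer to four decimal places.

M_4 ≈ 6.099609.
R_4 = -4.18359375.
M_4 − R_4 ≈ 10.2832.

10.2832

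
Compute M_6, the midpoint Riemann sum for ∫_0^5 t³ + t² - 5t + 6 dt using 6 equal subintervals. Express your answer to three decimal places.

162.957

Δt = (5 − 0)/6 = 5/6.
Midpoints: 5/12, 1.25, 25/12, 35/12, 3.75, 55/12.
f(5/12) = 7193/1728, f(1.25) = 3.265625, f(25/12) = 15493/1728, f(35/12) = 42743/1728, f(3.75) = 54.046875, f(55/12) = 173443/1728.
Sum = Δt · [f(5/12) + f(1.25) + f(25/12) + ...].
Sum ≈ 162.957.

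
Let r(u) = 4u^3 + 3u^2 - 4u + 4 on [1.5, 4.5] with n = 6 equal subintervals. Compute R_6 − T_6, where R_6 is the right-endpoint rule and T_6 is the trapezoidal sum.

R_6 = 571.875.
T_6 = 473.625.
R_6 − T_6 = 98.25.

98.25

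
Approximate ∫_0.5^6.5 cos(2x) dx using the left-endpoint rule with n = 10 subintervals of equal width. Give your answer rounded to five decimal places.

Δx = (6.5 − 0.5)/10 = 0.6.
Left endpoints: 0.5, 1.1, 1.7, 2.3, 2.9, 3.5, 4.1, 4.7, 5.3, 5.9.
f(0.5) ≈ 0.54030, f(1.1) ≈ -0.58850, f(1.7) ≈ -0.96680, f(2.3) ≈ -0.11215, f(2.9) ≈ 0.88552, f(3.5) ≈ 0.75390, f(4.1) ≈ -0.33915, f(4.7) ≈ -0.99969, f(5.3) ≈ -0.38534, f(5.9) ≈ 0.72043.
Sum = Δx · [f(0.5) + f(1.1) + f(1.7) + ...].
Sum ≈ -0.29489.

-0.29489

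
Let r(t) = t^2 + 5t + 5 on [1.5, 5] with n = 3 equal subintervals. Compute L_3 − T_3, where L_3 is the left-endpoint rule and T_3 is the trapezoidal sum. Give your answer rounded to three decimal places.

-23.479

L_3 ≈ 92.23148.
T_3 ≈ 115.71065.
L_3 − T_3 ≈ -23.479.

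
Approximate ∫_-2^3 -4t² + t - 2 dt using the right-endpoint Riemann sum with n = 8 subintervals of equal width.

Δt = (3 − (-2))/8 = 0.625.
Right endpoints: -1.375, -0.75, -0.125, 0.5, 1.125, 1.75, 2.375, 3.
f(-1.375) = -10.9375, f(-0.75) = -5, f(-0.125) = -2.1875, f(0.5) = -2.5, f(1.125) = -5.9375, f(1.75) = -12.5, f(2.375) = -22.1875, f(3) = -35.
Sum = Δt · [f(-1.375) + f(-0.75) + f(-0.125) + ...].
Sum = -60.15625.

-60.15625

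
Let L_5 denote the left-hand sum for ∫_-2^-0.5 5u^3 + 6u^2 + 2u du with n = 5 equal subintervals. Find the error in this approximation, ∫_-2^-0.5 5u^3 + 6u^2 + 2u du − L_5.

Exact integral: ∫_-2^-0.5 f(u) du = -7.921875.
L_5 = -11.19.
Error = -7.921875 − (-11.19) = 3.268125.

3.268125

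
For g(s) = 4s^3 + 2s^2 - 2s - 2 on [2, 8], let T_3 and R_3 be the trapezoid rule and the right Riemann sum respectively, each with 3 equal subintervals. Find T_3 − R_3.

-2124

T_3 = 4592.
R_3 = 6716.
T_3 − R_3 = -2124.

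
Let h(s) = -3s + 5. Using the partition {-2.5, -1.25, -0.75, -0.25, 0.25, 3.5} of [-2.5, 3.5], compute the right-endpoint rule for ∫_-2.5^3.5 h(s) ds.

1.6875

Subinterval widths: 1.25, 0.5, 0.5, 0.5, 3.25.
Right endpoints: -1.25, -0.75, -0.25, 0.25, 3.5.
h(-1.25) = 8.75, h(-0.75) = 7.25, h(-0.25) = 5.75, h(0.25) = 4.25, h(3.5) = -5.5.
Sum = Σ Δs_i · h(s_i).
Sum = 1.6875.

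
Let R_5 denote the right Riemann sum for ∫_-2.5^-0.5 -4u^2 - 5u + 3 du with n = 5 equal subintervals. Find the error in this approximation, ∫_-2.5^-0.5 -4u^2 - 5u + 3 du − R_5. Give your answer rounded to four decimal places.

-2.5867

Exact integral: ∫_-2.5^-0.5 f(u) du ≈ 0.333333.
R_5 = 2.92.
Error ≈ 0.333333 − 2.92 ≈ -2.5867.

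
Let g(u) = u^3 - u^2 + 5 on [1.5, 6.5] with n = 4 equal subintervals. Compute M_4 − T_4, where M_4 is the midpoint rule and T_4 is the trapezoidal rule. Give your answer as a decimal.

-21.484375

M_4 = 372.421875.
T_4 = 393.90625.
M_4 − T_4 = -21.484375.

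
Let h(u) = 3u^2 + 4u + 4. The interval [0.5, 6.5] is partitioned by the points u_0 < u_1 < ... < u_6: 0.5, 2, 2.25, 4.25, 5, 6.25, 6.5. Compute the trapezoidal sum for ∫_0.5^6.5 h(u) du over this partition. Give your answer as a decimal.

Subinterval widths: 1.5, 0.25, 2, 0.75, 1.25, 0.25.
h(0.5) = 6.75, h(2) = 24, h(2.25) = 28.1875, h(4.25) = 75.1875, h(5) = 99, h(6.25) = 146.1875, h(6.5) = 156.75.
On each subinterval the trapezoid contributes (Δu_i/2)·[h(u_{i-1}) + h(u_i)].
Sum = 389.390625.

389.390625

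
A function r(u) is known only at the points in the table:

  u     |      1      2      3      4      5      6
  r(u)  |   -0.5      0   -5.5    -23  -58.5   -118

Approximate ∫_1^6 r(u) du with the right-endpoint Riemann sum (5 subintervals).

-205

Δu = 1.
Sum = 1·[0 + (-5.5) + (-23) + (-58.5) + (-118)] = -205.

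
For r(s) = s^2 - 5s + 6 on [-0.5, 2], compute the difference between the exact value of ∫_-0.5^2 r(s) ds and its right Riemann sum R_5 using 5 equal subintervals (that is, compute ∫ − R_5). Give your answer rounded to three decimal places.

Exact integral: ∫_-0.5^2 r(s) ds ≈ 8.33333.
R_5 = 6.25.
Error ≈ 8.33333 − 6.25 ≈ 2.083.

2.083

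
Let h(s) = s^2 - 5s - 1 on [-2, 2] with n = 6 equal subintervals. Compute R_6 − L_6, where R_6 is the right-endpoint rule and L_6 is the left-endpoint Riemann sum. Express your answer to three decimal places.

R_6 ≈ -5.03704.
L_6 ≈ 8.29630.
R_6 − L_6 ≈ -13.333.

-13.333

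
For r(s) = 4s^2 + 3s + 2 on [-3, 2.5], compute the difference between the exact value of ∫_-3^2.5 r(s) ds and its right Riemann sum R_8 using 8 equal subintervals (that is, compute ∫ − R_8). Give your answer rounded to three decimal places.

-3.624

Exact integral: ∫_-3^2.5 r(s) ds ≈ 63.70833.
R_8 = 67.33203125.
Error ≈ 63.70833 − 67.33203125 ≈ -3.624.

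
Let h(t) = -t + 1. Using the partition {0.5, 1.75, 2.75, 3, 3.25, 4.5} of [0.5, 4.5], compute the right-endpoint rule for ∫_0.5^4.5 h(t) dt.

Subinterval widths: 1.25, 1, 0.25, 0.25, 1.25.
Right endpoints: 1.75, 2.75, 3, 3.25, 4.5.
h(1.75) = -0.75, h(2.75) = -1.75, h(3) = -2, h(3.25) = -2.25, h(4.5) = -3.5.
Sum = Σ Δt_i · h(t_i).
Sum = -8.125.

-8.125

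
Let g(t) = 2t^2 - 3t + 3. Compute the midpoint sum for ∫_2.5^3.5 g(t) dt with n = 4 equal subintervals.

12.15625

Δt = (3.5 − 2.5)/4 = 0.25.
Midpoints: 2.625, 2.875, 3.125, 3.375.
g(2.625) = 8.90625, g(2.875) = 10.90625, g(3.125) = 13.15625, g(3.375) = 15.65625.
Sum = Δt · [g(2.625) + g(2.875) + g(3.125) + g(3.375)].
Sum = 12.15625.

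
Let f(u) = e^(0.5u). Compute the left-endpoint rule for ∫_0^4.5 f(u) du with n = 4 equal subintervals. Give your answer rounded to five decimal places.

Δu = (4.5 − 0)/4 = 1.125.
Left endpoints: 0, 1.125, 2.25, 3.375.
f(0) ≈ 1.00000, f(1.125) ≈ 1.75505, f(2.25) ≈ 3.08022, f(3.375) ≈ 5.40595.
Sum = Δu · [f(0) + f(1.125) + f(2.25) + f(3.375)].
Sum ≈ 12.64637.

12.64637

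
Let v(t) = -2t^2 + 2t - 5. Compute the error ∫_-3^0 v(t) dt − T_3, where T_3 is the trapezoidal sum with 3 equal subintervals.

1

Exact integral: ∫_-3^0 v(t) dt = -42.
T_3 = -43.
Error = -42 − (-43) = 1.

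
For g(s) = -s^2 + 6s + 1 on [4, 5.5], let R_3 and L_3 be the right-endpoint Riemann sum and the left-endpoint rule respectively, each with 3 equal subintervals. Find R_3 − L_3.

-2.625

R_3 = 8.75.
L_3 = 11.375.
R_3 − L_3 = -2.625.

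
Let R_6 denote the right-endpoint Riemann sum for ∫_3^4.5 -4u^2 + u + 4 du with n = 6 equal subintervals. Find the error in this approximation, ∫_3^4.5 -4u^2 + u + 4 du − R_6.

5.5

Exact integral: ∫_3^4.5 f(u) du = -73.875.
R_6 = -79.375.
Error = -73.875 − (-79.375) = 5.5.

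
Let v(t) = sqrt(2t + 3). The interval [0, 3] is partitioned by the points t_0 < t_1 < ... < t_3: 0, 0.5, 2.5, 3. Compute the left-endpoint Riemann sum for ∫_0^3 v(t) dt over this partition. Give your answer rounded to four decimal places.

6.2802

Subinterval widths: 0.5, 2, 0.5.
Left endpoints: 0, 0.5, 2.5.
v(0) ≈ 1.7321, v(0.5) ≈ 2.0000, v(2.5) ≈ 2.8284.
Sum = Σ Δt_i · v(t_i).
Sum ≈ 6.2802.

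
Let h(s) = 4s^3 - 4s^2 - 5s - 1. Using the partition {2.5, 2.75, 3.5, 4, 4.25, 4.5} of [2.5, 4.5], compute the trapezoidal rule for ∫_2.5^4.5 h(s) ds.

Subinterval widths: 0.25, 0.75, 0.5, 0.25, 0.25.
h(2.5) = 24, h(2.75) = 38.1875, h(3.5) = 104, h(4) = 171, h(4.25) = 212.5625, h(4.5) = 260.
On each subinterval the trapezoid contributes (Δs_i/2)·[h(s_{i-1}) + h(s_i)].
Sum = 236.859375.

236.859375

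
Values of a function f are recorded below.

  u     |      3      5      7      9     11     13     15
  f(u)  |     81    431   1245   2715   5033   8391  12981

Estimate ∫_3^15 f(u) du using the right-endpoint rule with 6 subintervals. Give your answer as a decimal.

61592

Δu = 2.
Sum = 2·[431 + 1245 + 2715 + 5033 + 8391 + 12981] = 61592.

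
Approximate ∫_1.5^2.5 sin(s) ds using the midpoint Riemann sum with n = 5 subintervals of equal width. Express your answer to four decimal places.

Δs = (2.5 − 1.5)/5 = 0.2.
Midpoints: 1.6, 1.8, 2, 2.2, 2.4.
f(1.6) ≈ 0.9996, f(1.8) ≈ 0.9738, f(2) ≈ 0.9093, f(2.2) ≈ 0.8085, f(2.4) ≈ 0.6755.
Sum = Δs · [f(1.6) + f(1.8) + f(2) + f(2.2) + f(2.4)].
Sum ≈ 0.8733.

0.8733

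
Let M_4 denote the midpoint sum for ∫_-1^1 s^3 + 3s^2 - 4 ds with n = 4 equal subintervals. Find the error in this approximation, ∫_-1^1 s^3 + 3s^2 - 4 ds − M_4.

Exact integral: ∫_-1^1 f(s) ds = -6.
M_4 = -6.125.
Error = -6 − (-6.125) = 0.125.

0.125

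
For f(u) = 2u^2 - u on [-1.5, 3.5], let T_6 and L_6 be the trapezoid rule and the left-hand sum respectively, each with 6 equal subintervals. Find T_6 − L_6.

6.25

T_6 ≈ 26.99074.
L_6 ≈ 20.74074.
T_6 − L_6 = 6.25.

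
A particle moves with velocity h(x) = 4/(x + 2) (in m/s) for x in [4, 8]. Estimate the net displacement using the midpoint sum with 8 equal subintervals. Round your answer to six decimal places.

2.042563

Δx = (8 − 4)/8 = 0.5.
Midpoints: 4.25, 4.75, 5.25, 5.75, 6.25, 6.75, 7.25, 7.75.
h(4.25) = 0.64, h(4.75) = 16/27, h(5.25) = 16/29, h(5.75) = 16/31, h(6.25) = 16/33, h(6.75) = 16/35, h(7.25) = 16/37, h(7.75) = 16/39.
Sum = Δx · [h(4.25) + h(4.75) + h(5.25) + ...].
Sum ≈ 2.042563.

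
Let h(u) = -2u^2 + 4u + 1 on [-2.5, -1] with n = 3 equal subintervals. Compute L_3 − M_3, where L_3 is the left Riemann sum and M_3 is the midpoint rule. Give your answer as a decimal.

L_3 = -23.
M_3 = -18.6875.
L_3 − M_3 = -4.3125.

-4.3125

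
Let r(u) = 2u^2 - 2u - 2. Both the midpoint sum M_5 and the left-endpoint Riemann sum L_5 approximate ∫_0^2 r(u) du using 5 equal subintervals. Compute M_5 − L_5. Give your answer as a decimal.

0.64

M_5 = -2.72.
L_5 = -3.36.
M_5 − L_5 = 0.64.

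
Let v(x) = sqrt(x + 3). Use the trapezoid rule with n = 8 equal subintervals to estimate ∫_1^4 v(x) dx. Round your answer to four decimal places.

Δx = (4 − 1)/8 = 0.375.
v(1) ≈ 2.0000, v(1.375) ≈ 2.0917, v(1.75) ≈ 2.1794, v(2.125) ≈ 2.2638, v(2.5) ≈ 2.3452, v(2.875) ≈ 2.4238, v(3.25) ≈ 2.5000, v(3.625) ≈ 2.5739, v(4) ≈ 2.6458.
T_8 = (Δx/2)·[v(x_0) + 2v(x_1) + ... + 2v(x_{7}) + v(x_8)].
Sum ≈ 7.0128.

7.0128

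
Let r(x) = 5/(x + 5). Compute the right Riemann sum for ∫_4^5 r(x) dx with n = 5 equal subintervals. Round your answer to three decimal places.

Δx = (5 − 4)/5 = 0.2.
Right endpoints: 4.2, 4.4, 4.6, 4.8, 5.
r(4.2) = 25/46, r(4.4) = 25/47, r(4.6) = 25/48, r(4.8) = 25/49, r(5) = 0.5.
Sum = Δx · [r(4.2) + r(4.4) + r(4.6) + r(4.8) + r(5)].
Sum ≈ 0.521.

0.521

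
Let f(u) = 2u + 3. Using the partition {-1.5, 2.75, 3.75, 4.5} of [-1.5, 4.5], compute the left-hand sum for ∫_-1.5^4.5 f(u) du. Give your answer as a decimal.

Subinterval widths: 4.25, 1, 0.75.
Left endpoints: -1.5, 2.75, 3.75.
f(-1.5) = 0, f(2.75) = 8.5, f(3.75) = 10.5.
Sum = Σ Δu_i · f(u_i).
Sum = 16.375.

16.375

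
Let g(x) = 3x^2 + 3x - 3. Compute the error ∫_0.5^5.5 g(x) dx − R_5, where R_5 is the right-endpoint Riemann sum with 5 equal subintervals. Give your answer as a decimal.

-55

Exact integral: ∫_0.5^5.5 g(x) dx = 196.25.
R_5 = 251.25.
Error = 196.25 − 251.25 = -55.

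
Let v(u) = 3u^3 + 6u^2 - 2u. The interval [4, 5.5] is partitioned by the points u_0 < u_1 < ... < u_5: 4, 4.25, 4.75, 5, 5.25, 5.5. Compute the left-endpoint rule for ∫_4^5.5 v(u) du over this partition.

Subinterval widths: 0.25, 0.5, 0.25, 0.25, 0.25.
Left endpoints: 4, 4.25, 4.75, 5, 5.25.
v(4) = 280, v(4.25) = 330.171875, v(4.75) = 447.390625, v(5) = 515, v(5.25) = 588.984375.
Sum = Σ Δu_i · v(u_i).
Sum = 622.9296875.

622.9296875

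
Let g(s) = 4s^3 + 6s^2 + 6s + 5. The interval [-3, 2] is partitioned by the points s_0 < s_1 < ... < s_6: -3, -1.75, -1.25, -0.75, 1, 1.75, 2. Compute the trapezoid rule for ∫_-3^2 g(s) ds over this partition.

15.65625

Subinterval widths: 1.25, 0.5, 0.5, 1.75, 0.75, 0.25.
g(-3) = -67, g(-1.75) = -8.5625, g(-1.25) = -0.9375, g(-0.75) = 2.1875, g(1) = 21, g(1.75) = 55.3125, g(2) = 73.
On each subinterval the trapezoid contributes (Δs_i/2)·[g(s_{i-1}) + g(s_i)].
Sum = 15.65625.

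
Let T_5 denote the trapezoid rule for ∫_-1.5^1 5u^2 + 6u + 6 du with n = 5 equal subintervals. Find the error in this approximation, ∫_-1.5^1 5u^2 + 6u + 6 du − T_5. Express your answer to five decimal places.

-0.52083

Exact integral: ∫_-1.5^1 f(u) du ≈ 18.5416667.
T_5 = 19.0625.
Error ≈ 18.5416667 − 19.0625 ≈ -0.52083.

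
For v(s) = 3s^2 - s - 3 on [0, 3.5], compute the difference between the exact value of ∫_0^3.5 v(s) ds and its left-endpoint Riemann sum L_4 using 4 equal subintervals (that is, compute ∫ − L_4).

13.20703125

Exact integral: ∫_0^3.5 v(s) ds = 26.25.
L_4 = 13.04296875.
Error = 26.25 − 13.04296875 = 13.20703125.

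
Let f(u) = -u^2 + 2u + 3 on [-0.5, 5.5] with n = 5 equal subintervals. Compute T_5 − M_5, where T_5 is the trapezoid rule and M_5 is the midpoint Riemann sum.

T_5 = -8.94.
M_5 = -6.78.
T_5 − M_5 = -2.16.

-2.16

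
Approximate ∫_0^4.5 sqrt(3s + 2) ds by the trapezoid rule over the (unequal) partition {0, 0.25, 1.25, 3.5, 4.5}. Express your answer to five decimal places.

Subinterval widths: 0.25, 1, 2.25, 1.
f(0) ≈ 1.41421, f(0.25) ≈ 1.65831, f(1.25) ≈ 2.39792, f(3.5) ≈ 3.53553, f(4.5) ≈ 3.93700.
On each subinterval the trapezoid contributes (Δs_i/2)·[f(s_{i-1}) + f(s_i)].
Sum ≈ 12.82358.

12.82358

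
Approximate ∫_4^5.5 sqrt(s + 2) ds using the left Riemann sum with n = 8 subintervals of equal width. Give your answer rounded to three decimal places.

Δs = (5.5 − 4)/8 = 0.1875.
Left endpoints: 4, 4.1875, 4.375, 4.5625, 4.75, 4.9375, 5.125, 5.3125.
f(4) ≈ 2.449, f(4.1875) ≈ 2.487, f(4.375) ≈ 2.525, f(4.5625) ≈ 2.562, f(4.75) ≈ 2.598, f(4.9375) ≈ 2.634, f(5.125) ≈ 2.669, f(5.3125) ≈ 2.704.
Sum = Δs · [f(4) + f(4.1875) + f(4.375) + ...].
Sum ≈ 3.868.

3.868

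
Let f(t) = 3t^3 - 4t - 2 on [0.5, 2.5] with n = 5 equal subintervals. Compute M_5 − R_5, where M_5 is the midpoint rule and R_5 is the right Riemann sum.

-8.78

M_5 = 12.89.
R_5 = 21.67.
M_5 − R_5 = -8.78.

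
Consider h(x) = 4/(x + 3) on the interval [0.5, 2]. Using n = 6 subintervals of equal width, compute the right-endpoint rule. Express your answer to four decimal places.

Δx = (2 − 0.5)/6 = 0.25.
Right endpoints: 0.75, 1, 1.25, 1.5, 1.75, 2.
h(0.75) = 16/15, h(1) = 1, h(1.25) = 16/17, h(1.5) = 8/9, h(1.75) = 16/19, h(2) = 0.8.
Sum = Δx · [h(0.75) + h(1) + h(1.25) + ...].
Sum ≈ 1.3847.

1.3847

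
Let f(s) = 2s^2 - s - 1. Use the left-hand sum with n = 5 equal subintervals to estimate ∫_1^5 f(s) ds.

Δs = (5 − 1)/5 = 0.8.
Left endpoints: 1, 1.8, 2.6, 3.4, 4.2.
f(1) = 0, f(1.8) = 3.68, f(2.6) = 9.92, f(3.4) = 18.72, f(4.2) = 30.08.
Sum = Δs · [f(1) + f(1.8) + f(2.6) + f(3.4) + f(4.2)].
Sum = 49.92.

49.92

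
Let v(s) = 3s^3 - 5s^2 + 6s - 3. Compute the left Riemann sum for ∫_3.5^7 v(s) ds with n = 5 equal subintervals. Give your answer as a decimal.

Δs = (7 − 3.5)/5 = 0.7.
Left endpoints: 3.5, 4.2, 4.9, 5.6, 6.3.
v(3.5) = 85.375, v(4.2) = 156.264, v(4.9) = 259.297, v(5.6) = 400.648, v(6.3) = 586.491.
Sum = Δs · [v(3.5) + v(4.2) + v(4.9) + v(5.6) + v(6.3)].
Sum = 1041.6525.

1041.6525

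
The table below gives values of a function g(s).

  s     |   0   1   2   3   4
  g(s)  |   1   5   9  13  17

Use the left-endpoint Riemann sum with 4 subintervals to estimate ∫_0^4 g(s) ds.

Δs = 1.
Sum = 1·[1 + 5 + 9 + 13] = 28.

28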